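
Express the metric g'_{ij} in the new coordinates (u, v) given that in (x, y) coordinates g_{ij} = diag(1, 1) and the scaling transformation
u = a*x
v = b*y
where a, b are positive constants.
Invert the transformation: x = u/a, y = v/b
g'_{ij} = (∂x^k/∂x'^i)(∂x^l/∂x'^j) g_{kl}; with g_{kl} = δ_{kl} this is Σ_k (∂x^k/∂x'^i)(∂x^k/∂x'^j).
Jacobian: ∂x/∂u = 1/a, ∂x/∂v = 0, ∂y/∂u = 0, ∂y/∂v = 1/b
g'_{uu} = (1/a)(1/a) + (0)(0) = 1/a^2
g'_{uv} = (1/a)(0) + (0)(1/b) = 0
g'_{vv} = (0)(0) + (1/b)(1/b) = 1/b^2
g'_{ij} = diag(1/a^2, 1/b^2)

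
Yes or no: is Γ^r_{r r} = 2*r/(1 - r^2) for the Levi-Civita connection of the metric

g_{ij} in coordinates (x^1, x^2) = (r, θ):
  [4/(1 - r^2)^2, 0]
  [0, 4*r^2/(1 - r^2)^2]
Γ^r_{r r} = (1/2) g^{rr} (∂_r g_{rr} + ∂_r g_{rr} - ∂_r g_{rr}) = (1/2)((1 - r^2)^2/4)((16*r/(1 - r^2)^3) + (16*r/(1 - r^2)^3) - (16*r/(1 - r^2)^3)) = 2*r/(1 - r^2)
This equals the proposed value 2*r/(1 - r^2).
Yes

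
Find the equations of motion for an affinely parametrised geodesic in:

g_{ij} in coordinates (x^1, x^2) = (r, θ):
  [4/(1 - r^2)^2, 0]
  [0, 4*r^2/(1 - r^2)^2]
Geodesic equation: d^2x^k/dλ^2 + Γ^k_{ij} (dx^i/dλ)(dx^j/dλ) = 0.
Non-zero Christoffel symbols:
Γ^r_{r r} = 2*r/(1 - r^2)
Γ^r_{θ θ} = (r^3 + r)/(r^2 - 1)
Γ^θ_{r θ} = (-r^2 - 1)/(r^3 - r)
Substituting (the symmetric pair Γ^k_{ij}, Γ^k_{ji} combines into a factor 2):
d^2r/dλ^2 + (2*r/(1 - r^2)) (dr/dλ)^2 + ((r^3 + r)/(r^2 - 1)) (dθ/dλ)^2 = 0
d^2θ/dλ^2 + ((-2*r^2 - 2)/(r^3 - r)) (dr/dλ)(dθ/dλ) = 0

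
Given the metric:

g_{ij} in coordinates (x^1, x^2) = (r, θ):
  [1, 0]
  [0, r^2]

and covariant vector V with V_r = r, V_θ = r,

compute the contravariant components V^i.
Inverse metric (diagonal): g^{rr} = 1, g^{θθ} = 1/r^2
V^i = g^{ij} V_j:
V^r = (1)(r) + (0)(r) = r
V^θ = (0)(r) + (1/r^2)(r) = 1/r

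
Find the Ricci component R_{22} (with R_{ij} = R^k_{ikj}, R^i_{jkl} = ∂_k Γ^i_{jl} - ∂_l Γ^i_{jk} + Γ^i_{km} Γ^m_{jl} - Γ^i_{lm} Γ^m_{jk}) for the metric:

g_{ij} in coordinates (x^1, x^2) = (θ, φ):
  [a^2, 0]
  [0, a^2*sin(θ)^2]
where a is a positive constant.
Non-zero Christoffel symbols (Γ^k_{ij} = Γ^k_{ji}):
Γ^θ_{φ φ} = -sin(2*θ)/2
Γ^φ_{θ φ} = 1/tan(θ)
R^θ_{φ θ φ} = ∂_θ Γ^θ_{φ φ} - ∂_φ Γ^θ_{φ θ} + Γ^θ_{θ m} Γ^m_{φ φ} - Γ^θ_{φ m} Γ^m_{φ θ}
  = (-cos(2*θ)) - (0) + (0) - (-cos(θ)^2) = sin(θ)^2
R^φ_{φ φ φ} = 0 (a repeated index in an antisymmetric pair)
R_{φφ} = R^θ_{φ θ φ} + R^φ_{φ φ φ} = (sin(θ)^2) + (0) = sin(θ)^2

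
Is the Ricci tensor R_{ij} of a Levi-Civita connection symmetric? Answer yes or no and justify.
R_{ij} = R^k_{ikj}; the pair symmetry R_{kilj} = R_{ljki} gives R_{ij} = R_{ji}.
Yes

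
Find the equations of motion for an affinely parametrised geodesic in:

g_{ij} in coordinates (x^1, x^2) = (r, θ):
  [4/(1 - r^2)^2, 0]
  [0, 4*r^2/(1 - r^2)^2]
Geodesic equation: d^2x^k/dλ^2 + Γ^k_{ij} (dx^i/dλ)(dx^j/dλ) = 0.
Non-zero Christoffel symbols:
Γ^r_{r r} = 2*r/(1 - r^2)
Γ^r_{θ θ} = (r^3 + r)/(r^2 - 1)
Γ^θ_{r θ} = (-r^2 - 1)/(r^3 - r)
Substituting (the symmetric pair Γ^k_{ij}, Γ^k_{ji} combines into a factor 2):
d^2r/dλ^2 + (2*r/(1 - r^2)) (dr/dλ)^2 + ((r^3 + r)/(r^2 - 1)) (dθ/dλ)^2 = 0
d^2θ/dλ^2 + ((-2*r^2 - 2)/(r^3 - r)) (dr/dλ)(dθ/dλ) = 0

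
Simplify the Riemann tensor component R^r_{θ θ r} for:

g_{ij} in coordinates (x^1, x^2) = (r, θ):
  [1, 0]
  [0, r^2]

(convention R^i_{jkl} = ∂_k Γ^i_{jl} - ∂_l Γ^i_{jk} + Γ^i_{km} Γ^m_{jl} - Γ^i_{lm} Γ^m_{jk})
Non-zero Christoffel symbols (Γ^k_{ij} = Γ^k_{ji}):
Γ^r_{θ θ} = -r
Γ^θ_{r θ} = 1/r
R^r_{θ θ r} = ∂_θ Γ^r_{θ r} - ∂_r Γ^r_{θ θ} + Γ^r_{θ m} Γ^m_{θ r} - Γ^r_{r m} Γ^m_{θ θ}
  = (0) - (-1) + (-1) - (0) = 0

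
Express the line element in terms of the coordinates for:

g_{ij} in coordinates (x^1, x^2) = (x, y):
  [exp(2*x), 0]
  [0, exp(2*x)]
ds^2 = g_{ij} dx^i dx^j; only the non-zero components contribute.
ds^2 = exp(2*x) dx^2 + exp(2*x) dy^2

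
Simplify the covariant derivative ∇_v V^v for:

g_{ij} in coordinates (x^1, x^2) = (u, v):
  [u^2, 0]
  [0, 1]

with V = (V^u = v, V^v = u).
Non-zero Christoffel symbols:
Γ^u_{u u} = 1/u
∇_v V^v = ∂_v V^v + Γ^v_{v j} V^j
  = (0) + (0)(v) + (0)(u)
  = 0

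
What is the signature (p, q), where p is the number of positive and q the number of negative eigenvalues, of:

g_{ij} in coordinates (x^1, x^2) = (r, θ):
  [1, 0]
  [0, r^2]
The metric is diagonal, so its eigenvalues are the diagonal entries: 1, r^2 (at a generic point, where coordinate-dependent entries are positive).
2 positive, 0 negative.
(2, 0) - Riemannian (positive definite)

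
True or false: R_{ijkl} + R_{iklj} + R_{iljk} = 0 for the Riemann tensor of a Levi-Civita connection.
This is the first (algebraic) Bianchi identity.
True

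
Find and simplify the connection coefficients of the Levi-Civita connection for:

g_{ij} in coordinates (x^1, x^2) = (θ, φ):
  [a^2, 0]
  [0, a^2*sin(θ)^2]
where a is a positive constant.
Using Γ^k_{ij} = (1/2) g^{km} (∂_i g_{mj} + ∂_j g_{mi} - ∂_m g_{ij}); the metric is diagonal, so only the m = k term contributes.
Non-zero symbols (using the symmetry Γ^k_{ij} = Γ^k_{ji}):
Γ^θ_{φ φ} = (1/2) g^{θθ} (∂_φ g_{θφ} + ∂_φ g_{θφ} - ∂_θ g_{φφ}) = (1/2)(1/a^2)((0) + (0) - (a^2*sin(2*θ))) = -sin(2*θ)/2
Γ^φ_{θ φ} = (1/2) g^{φφ} (∂_θ g_{φφ} + ∂_φ g_{φθ} - ∂_φ g_{θφ}) = (1/2)(1/(a^2*sin(θ)^2))((a^2*sin(2*θ)) + (0) - (0)) = 1/tan(θ)
All other Christoffel symbols are zero.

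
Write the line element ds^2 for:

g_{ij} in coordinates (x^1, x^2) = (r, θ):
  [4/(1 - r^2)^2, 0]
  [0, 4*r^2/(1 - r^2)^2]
ds^2 = g_{ij} dx^i dx^j; only the non-zero components contribute.
ds^2 = (4/(1 - r^2)^2) dr^2 + (4*r^2/(1 - r^2)^2) dθ^2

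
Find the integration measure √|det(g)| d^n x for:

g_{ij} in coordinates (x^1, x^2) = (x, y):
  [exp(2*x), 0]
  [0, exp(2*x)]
det(g) = exp(4*x)
√|det(g)| = exp(2*x)
Volume element: dV = exp(2*x) dx dy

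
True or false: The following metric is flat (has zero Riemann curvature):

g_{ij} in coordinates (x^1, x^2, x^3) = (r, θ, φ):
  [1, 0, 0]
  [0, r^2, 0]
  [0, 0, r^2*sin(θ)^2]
Non-zero Christoffel symbols:
Γ^r_{θ θ} = -r
Γ^r_{φ φ} = -r*sin(θ)^2
Γ^θ_{r θ} = 1/r
Γ^θ_{φ φ} = -sin(2*θ)/2
Γ^φ_{r φ} = 1/r
Γ^φ_{θ φ} = 1/tan(θ)
Ricci tensor: R_{rr} = 0, R_{rθ} = 0, R_{rφ} = 0, R_{θθ} = 0, R_{θφ} = 0, R_{φφ} = 0
All R_{ij} vanish; in 3 dimensions the Riemann tensor is fully determined by the Ricci tensor, so R^i_{jkl} = 0: the metric is flat (curvilinear coordinates on flat space).
True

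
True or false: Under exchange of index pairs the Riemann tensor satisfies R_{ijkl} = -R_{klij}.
The pair-exchange symmetry has a plus sign: R_{ijkl} = +R_{klij}.
False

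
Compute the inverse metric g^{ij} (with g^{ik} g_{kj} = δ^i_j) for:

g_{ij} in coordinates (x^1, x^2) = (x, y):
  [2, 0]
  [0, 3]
The metric is diagonal, so g^{ij} is diagonal with entries 1/g_{ii}: diag(1/2, 1/3).
g^{ij}:
  [1/2, 0]
  [0, 1/3]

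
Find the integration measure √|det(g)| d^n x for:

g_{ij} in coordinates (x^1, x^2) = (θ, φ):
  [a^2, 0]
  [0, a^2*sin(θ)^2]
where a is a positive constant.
det(g) = a^4*sin(θ)^2
√|det(g)| = a^2*sin(θ) (taking 0 < θ < π so that |sin(θ)| = sin(θ))
Volume element: dV = a^2*sin(θ) dθ dφ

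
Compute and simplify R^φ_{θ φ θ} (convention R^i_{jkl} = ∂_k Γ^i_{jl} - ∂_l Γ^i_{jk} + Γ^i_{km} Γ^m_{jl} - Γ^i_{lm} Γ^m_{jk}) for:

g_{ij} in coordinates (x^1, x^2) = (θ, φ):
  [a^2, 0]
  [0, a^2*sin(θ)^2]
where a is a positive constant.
Non-zero Christoffel symbols (Γ^k_{ij} = Γ^k_{ji}):
Γ^θ_{φ φ} = -sin(2*θ)/2
Γ^φ_{θ φ} = 1/tan(θ)
R^φ_{θ φ θ} = ∂_φ Γ^φ_{θ θ} - ∂_θ Γ^φ_{θ φ} + Γ^φ_{φ m} Γ^m_{θ θ} - Γ^φ_{θ m} Γ^m_{θ φ}
  = (0) - (-1/sin(θ)^2) + (0) - (1/tan(θ)^2) = 1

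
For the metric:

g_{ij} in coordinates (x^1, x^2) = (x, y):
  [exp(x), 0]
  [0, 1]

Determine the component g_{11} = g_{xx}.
With x^1 = x, x^2 = y, g_{11} = g_{xx} is the row-1, column-1 entry of the matrix.
g_{11} = exp(x)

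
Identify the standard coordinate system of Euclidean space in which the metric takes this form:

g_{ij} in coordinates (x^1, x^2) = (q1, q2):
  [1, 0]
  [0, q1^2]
The line element ds^2 = dq1^2 + q1^2 dq2^2 is dr^2 + r^2 dθ^2 with q1 = r, q2 = θ.
polar coordinates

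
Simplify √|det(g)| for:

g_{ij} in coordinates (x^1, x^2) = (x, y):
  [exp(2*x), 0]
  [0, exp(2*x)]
det(g) = exp(4*x)
√|det(g)| = exp(2*x)
Volume element: dV = exp(2*x) dx dy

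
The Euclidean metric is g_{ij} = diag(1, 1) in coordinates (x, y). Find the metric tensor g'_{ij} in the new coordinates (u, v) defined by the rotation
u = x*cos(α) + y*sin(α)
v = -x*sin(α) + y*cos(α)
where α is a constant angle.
Invert the transformation: x = u*cos(α) - v*sin(α), y = u*sin(α) + v*cos(α)
g'_{ij} = (∂x^k/∂x'^i)(∂x^l/∂x'^j) g_{kl}; with g_{kl} = δ_{kl} this is Σ_k (∂x^k/∂x'^i)(∂x^k/∂x'^j).
Jacobian: ∂x/∂u = cos(α), ∂x/∂v = -sin(α), ∂y/∂u = sin(α), ∂y/∂v = cos(α)
g'_{uu} = (cos(α))(cos(α)) + (sin(α))(sin(α)) = 1
g'_{uv} = (cos(α))(-sin(α)) + (sin(α))(cos(α)) = 0
g'_{vv} = (-sin(α))(-sin(α)) + (cos(α))(cos(α)) = 1
g'_{ij} = diag(1, 1)
The Euclidean metric is invariant under rotations.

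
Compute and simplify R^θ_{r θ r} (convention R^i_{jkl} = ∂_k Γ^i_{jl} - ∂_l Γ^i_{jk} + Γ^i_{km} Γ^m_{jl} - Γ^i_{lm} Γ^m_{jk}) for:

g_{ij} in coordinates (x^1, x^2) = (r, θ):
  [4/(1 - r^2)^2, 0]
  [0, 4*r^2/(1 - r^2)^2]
Non-zero Christoffel symbols (Γ^k_{ij} = Γ^k_{ji}):
Γ^r_{r r} = 2*r/(1 - r^2)
Γ^r_{θ θ} = (r^3 + r)/(r^2 - 1)
Γ^θ_{r θ} = (-r^2 - 1)/(r^3 - r)
R^θ_{r θ r} = ∂_θ Γ^θ_{r r} - ∂_r Γ^θ_{r θ} + Γ^θ_{θ m} Γ^m_{r r} - Γ^θ_{r m} Γ^m_{r θ}
  = (0) - ((r^4 + 4*r^2 - 1)/(r^3 - r)^2) + (2*(r^2 + 1)/(r^2 - 1)^2) - ((r^2 + 1)^2/(r^3 - r)^2) = -4/(r^2 - 1)^2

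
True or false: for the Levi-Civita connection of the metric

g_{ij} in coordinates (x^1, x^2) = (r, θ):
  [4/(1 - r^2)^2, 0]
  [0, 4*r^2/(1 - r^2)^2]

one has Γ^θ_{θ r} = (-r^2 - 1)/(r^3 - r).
Γ^θ_{θ r} = (1/2) g^{θθ} (∂_θ g_{θr} + ∂_r g_{θθ} - ∂_θ g_{θr}) = (1/2)((1 - r^2)^2/(4*r^2))((0) + (-8*(r^3 + r)/(r^2 - 1)^3) - (0)) = (-r^2 - 1)/(r^3 - r)
This equals the proposed value (-r^2 - 1)/(r^3 - r).
True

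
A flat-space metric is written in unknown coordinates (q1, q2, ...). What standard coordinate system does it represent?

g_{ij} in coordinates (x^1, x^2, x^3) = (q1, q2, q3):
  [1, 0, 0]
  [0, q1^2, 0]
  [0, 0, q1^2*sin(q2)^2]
The line element ds^2 = dq1^2 + q1^2 dq2^2 + q1^2 sin(q2)^2 dq3^2 is dr^2 + r^2 dθ^2 + r^2 sin(θ)^2 dφ^2 with q1 = r, q2 = θ, q3 = φ.
spherical coordinates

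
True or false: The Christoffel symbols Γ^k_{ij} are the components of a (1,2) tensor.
Under a change of coordinates Γ picks up an inhomogeneous term ∂²x/∂x'∂x'; e.g. Γ = 0 in Cartesian coordinates but Γ^r_{θθ} = -r in polar coordinates on the same flat plane.
False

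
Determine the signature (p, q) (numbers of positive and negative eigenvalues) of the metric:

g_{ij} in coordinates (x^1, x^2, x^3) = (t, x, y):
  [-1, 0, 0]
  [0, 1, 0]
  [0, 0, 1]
The metric is diagonal, so its eigenvalues are the diagonal entries: -1, 1, 1 (at a generic point, where coordinate-dependent entries are positive).
2 positive, 1 negative.
(2, 1) - Lorentzian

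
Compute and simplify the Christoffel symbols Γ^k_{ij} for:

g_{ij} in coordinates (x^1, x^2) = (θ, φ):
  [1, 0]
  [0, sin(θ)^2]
Using Γ^k_{ij} = (1/2) g^{km} (∂_i g_{mj} + ∂_j g_{mi} - ∂_m g_{ij}); the metric is diagonal, so only the m = k term contributes.
Non-zero symbols (using the symmetry Γ^k_{ij} = Γ^k_{ji}):
Γ^θ_{φ φ} = (1/2) g^{θθ} (∂_φ g_{θφ} + ∂_φ g_{θφ} - ∂_θ g_{φφ}) = (1/2)(1)((0) + (0) - (sin(2*θ))) = -sin(2*θ)/2
Γ^φ_{θ φ} = (1/2) g^{φφ} (∂_θ g_{φφ} + ∂_φ g_{φθ} - ∂_φ g_{θφ}) = (1/2)(1/sin(θ)^2)((sin(2*θ)) + (0) - (0)) = 1/tan(θ)
All other Christoffel symbols are zero.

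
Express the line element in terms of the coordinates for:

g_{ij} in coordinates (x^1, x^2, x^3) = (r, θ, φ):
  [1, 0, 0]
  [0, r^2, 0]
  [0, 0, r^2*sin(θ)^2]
ds^2 = g_{ij} dx^i dx^j; only the non-zero components contribute.
ds^2 = dr^2 + r^2 dθ^2 + r^2*sin(θ)^2 dφ^2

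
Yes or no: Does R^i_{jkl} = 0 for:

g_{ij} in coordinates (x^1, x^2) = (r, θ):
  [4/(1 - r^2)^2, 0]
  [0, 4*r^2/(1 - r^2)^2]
Non-zero Christoffel symbols:
Γ^r_{r r} = 2*r/(1 - r^2)
Γ^r_{θ θ} = (r^3 + r)/(r^2 - 1)
Γ^θ_{r θ} = (-r^2 - 1)/(r^3 - r)
Ricci tensor: R_{rr} = -4/(r^2 - 1)^2, R_{rθ} = 0, R_{θθ} = -4*r^2/(r^2 - 1)^2
The Ricci tensor is non-zero, so the Riemann tensor is non-zero: not flat.
No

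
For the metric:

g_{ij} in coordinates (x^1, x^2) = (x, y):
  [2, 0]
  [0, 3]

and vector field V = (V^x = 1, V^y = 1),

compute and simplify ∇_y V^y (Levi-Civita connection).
All Christoffel symbols are zero.
∇_y V^y = ∂_y V^y + Γ^y_{y j} V^j
  = (0) + (0)(1) + (0)(1)
  = 0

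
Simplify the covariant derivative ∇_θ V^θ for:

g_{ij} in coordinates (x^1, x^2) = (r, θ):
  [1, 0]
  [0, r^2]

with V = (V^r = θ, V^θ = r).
Non-zero Christoffel symbols:
Γ^r_{θ θ} = -r
Γ^θ_{r θ} = 1/r
∇_θ V^θ = ∂_θ V^θ + Γ^θ_{θ j} V^j
  = (0) + (1/r)(θ) + (0)(r)
  = θ/r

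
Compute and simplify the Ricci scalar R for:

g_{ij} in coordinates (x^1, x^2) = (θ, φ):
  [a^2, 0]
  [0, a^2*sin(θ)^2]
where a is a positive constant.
Non-zero Christoffel symbols (Γ^k_{ij} = Γ^k_{ji}):
Γ^θ_{φ φ} = -sin(2*θ)/2
Γ^φ_{θ φ} = 1/tan(θ)
Ricci tensor (R_{ij} = R^k_{ikj}): R_{θθ} = 1, R_{θφ} = 0, R_{φφ} = sin(θ)^2
Inverse metric: g^{θθ} = 1/a^2, g^{φφ} = 1/(a^2*sin(θ)^2)
R = g^{ij} R_{ij} = (1/a^2)(1) + (1/(a^2*sin(θ)^2))(sin(θ)^2) = 2/a^2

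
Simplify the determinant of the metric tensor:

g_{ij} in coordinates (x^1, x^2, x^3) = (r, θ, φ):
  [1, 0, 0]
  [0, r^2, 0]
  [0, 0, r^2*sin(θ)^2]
Diagonal metric: det(g) = g_{11}·g_{22}·g_{33}
= (1)·(r^2)·(r^2*sin(θ)^2)
det(g) = r^4*sin(θ)^2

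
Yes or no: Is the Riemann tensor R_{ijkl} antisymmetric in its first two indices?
R_{ijkl} = -R_{jikl} (follows from metric compatibility).
Yes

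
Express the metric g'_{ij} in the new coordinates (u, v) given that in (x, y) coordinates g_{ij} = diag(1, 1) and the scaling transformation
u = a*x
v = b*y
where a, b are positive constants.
Invert the transformation: x = u/a, y = v/b
g'_{ij} = (∂x^k/∂x'^i)(∂x^l/∂x'^j) g_{kl}; with g_{kl} = δ_{kl} this is Σ_k (∂x^k/∂x'^i)(∂x^k/∂x'^j).
Jacobian: ∂x/∂u = 1/a, ∂x/∂v = 0, ∂y/∂u = 0, ∂y/∂v = 1/b
g'_{uu} = (1/a)(1/a) + (0)(0) = 1/a^2
g'_{uv} = (1/a)(0) + (0)(1/b) = 0
g'_{vv} = (0)(0) + (1/b)(1/b) = 1/b^2
g'_{ij} = diag(1/a^2, 1/b^2)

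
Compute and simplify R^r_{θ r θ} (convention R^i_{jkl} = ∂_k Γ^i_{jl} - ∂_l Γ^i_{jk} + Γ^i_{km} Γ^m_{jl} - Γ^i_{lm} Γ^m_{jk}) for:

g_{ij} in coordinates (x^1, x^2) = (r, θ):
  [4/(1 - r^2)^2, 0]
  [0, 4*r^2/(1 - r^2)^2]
Non-zero Christoffel symbols (Γ^k_{ij} = Γ^k_{ji}):
Γ^r_{r r} = 2*r/(1 - r^2)
Γ^r_{θ θ} = (r^3 + r)/(r^2 - 1)
Γ^θ_{r θ} = (-r^2 - 1)/(r^3 - r)
R^r_{θ r θ} = ∂_r Γ^r_{θ θ} - ∂_θ Γ^r_{θ r} + Γ^r_{r m} Γ^m_{θ θ} - Γ^r_{θ m} Γ^m_{θ r}
  = ((r^4 - 4*r^2 - 1)/(r^2 - 1)^2) - (0) + (-2*r^2*(r^2 + 1)/(r^2 - 1)^2) - (-(r^2 + 1)^2/(r^2 - 1)^2) = -4*r^2/(r^2 - 1)^2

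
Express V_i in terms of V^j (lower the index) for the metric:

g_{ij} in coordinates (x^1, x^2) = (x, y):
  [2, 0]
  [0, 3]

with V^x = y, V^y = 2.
V_i = g_{ij} V^j:
V_x = (2)(y) + (0)(2) = 2*y
V_y = (0)(y) + (3)(2) = 6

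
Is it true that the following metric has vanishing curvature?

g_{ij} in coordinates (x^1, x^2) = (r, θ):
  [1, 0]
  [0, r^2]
Non-zero Christoffel symbols:
Γ^r_{θ θ} = -r
Γ^θ_{r θ} = 1/r
Ricci tensor: R_{rr} = 0, R_{rθ} = 0, R_{θθ} = 0
All R_{ij} vanish; in 2 dimensions the Riemann tensor is fully determined by the Ricci tensor, so R^i_{jkl} = 0: the metric is flat (curvilinear coordinates on flat space).
Yes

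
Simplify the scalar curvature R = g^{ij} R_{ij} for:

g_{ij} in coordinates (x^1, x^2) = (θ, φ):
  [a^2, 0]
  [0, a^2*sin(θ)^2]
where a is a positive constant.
Non-zero Christoffel symbols (Γ^k_{ij} = Γ^k_{ji}):
Γ^θ_{φ φ} = -sin(2*θ)/2
Γ^φ_{θ φ} = 1/tan(θ)
Ricci tensor (R_{ij} = R^k_{ikj}): R_{θθ} = 1, R_{θφ} = 0, R_{φφ} = sin(θ)^2
Inverse metric: g^{θθ} = 1/a^2, g^{φφ} = 1/(a^2*sin(θ)^2)
R = g^{ij} R_{ij} = (1/a^2)(1) + (1/(a^2*sin(θ)^2))(sin(θ)^2) = 2/a^2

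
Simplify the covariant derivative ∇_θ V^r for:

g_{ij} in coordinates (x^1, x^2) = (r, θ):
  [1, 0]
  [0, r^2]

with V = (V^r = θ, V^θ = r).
Non-zero Christoffel symbols:
Γ^r_{θ θ} = -r
Γ^θ_{r θ} = 1/r
∇_θ V^r = ∂_θ V^r + Γ^r_{θ j} V^j
  = (1) + (0)(θ) + (-r)(r)
  = 1 - r^2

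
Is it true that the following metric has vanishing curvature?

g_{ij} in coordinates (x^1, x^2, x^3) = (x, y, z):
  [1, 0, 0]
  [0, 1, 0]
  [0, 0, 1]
All metric components are constant, so every Christoffel symbol vanishes and R^i_{jkl} = 0.
Yes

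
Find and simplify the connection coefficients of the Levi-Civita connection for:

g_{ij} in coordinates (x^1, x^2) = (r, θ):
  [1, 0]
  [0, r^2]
Using Γ^k_{ij} = (1/2) g^{km} (∂_i g_{mj} + ∂_j g_{mi} - ∂_m g_{ij}); the metric is diagonal, so only the m = k term contributes.
Non-zero symbols (using the symmetry Γ^k_{ij} = Γ^k_{ji}):
Γ^r_{θ θ} = (1/2) g^{rr} (∂_θ g_{rθ} + ∂_θ g_{rθ} - ∂_r g_{θθ}) = (1/2)(1)((0) + (0) - (2*r)) = -r
Γ^θ_{r θ} = (1/2) g^{θθ} (∂_r g_{θθ} + ∂_θ g_{θr} - ∂_θ g_{rθ}) = (1/2)(1/r^2)((2*r) + (0) - (0)) = 1/r
All other Christoffel symbols are zero.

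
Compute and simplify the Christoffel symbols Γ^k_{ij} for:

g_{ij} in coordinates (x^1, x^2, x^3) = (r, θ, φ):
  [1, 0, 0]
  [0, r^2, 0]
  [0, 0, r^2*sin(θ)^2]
Using Γ^k_{ij} = (1/2) g^{km} (∂_i g_{mj} + ∂_j g_{mi} - ∂_m g_{ij}); the metric is diagonal, so only the m = k term contributes.
Non-zero symbols (using the symmetry Γ^k_{ij} = Γ^k_{ji}):
Γ^r_{θ θ} = (1/2) g^{rr} (∂_θ g_{rθ} + ∂_θ g_{rθ} - ∂_r g_{θθ}) = (1/2)(1)((0) + (0) - (2*r)) = -r
Γ^r_{φ φ} = (1/2) g^{rr} (∂_φ g_{rφ} + ∂_φ g_{rφ} - ∂_r g_{φφ}) = (1/2)(1)((0) + (0) - (2*r*sin(θ)^2)) = -r*sin(θ)^2
Γ^θ_{r θ} = (1/2) g^{θθ} (∂_r g_{θθ} + ∂_θ g_{θr} - ∂_θ g_{rθ}) = (1/2)(1/r^2)((2*r) + (0) - (0)) = 1/r
Γ^θ_{φ φ} = (1/2) g^{θθ} (∂_φ g_{θφ} + ∂_φ g_{θφ} - ∂_θ g_{φφ}) = (1/2)(1/r^2)((0) + (0) - (r^2*sin(2*θ))) = -sin(2*θ)/2
Γ^φ_{r φ} = (1/2) g^{φφ} (∂_r g_{φφ} + ∂_φ g_{φr} - ∂_φ g_{rφ}) = (1/2)(1/(r^2*sin(θ)^2))((2*r*sin(θ)^2) + (0) - (0)) = 1/r
Γ^φ_{θ φ} = (1/2) g^{φφ} (∂_θ g_{φφ} + ∂_φ g_{φθ} - ∂_φ g_{θφ}) = (1/2)(1/(r^2*sin(θ)^2))((r^2*sin(2*θ)) + (0) - (0)) = 1/tan(θ)
All other Christoffel symbols are zero.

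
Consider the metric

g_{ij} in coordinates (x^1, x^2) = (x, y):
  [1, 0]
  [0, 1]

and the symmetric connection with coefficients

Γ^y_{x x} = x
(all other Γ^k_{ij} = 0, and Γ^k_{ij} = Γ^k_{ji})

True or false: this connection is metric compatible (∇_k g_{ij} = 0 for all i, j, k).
Using ∇_k g_{ij} = ∂_k g_{ij} - Γ^m_{ki} g_{mj} - Γ^m_{kj} g_{im}:
∇_x g_{xy} = (0) - (x) - (0) = -x ≠ 0
So the connection is not metric compatible (it is not the Levi-Civita connection).
False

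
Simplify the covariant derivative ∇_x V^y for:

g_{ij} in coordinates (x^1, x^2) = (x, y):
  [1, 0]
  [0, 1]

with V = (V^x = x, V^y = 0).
All Christoffel symbols are zero.
∇_x V^y = ∂_x V^y + Γ^y_{x j} V^j
  = (0) + (0)(x) + (0)(0)
  = 0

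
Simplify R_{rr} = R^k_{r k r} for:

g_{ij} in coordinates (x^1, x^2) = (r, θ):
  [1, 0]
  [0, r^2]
Non-zero Christoffel symbols (Γ^k_{ij} = Γ^k_{ji}):
Γ^r_{θ θ} = -r
Γ^θ_{r θ} = 1/r
R^r_{r r r} = 0 (a repeated index in an antisymmetric pair)
R^θ_{r θ r} = ∂_θ Γ^θ_{r r} - ∂_r Γ^θ_{r θ} + Γ^θ_{θ m} Γ^m_{r r} - Γ^θ_{r m} Γ^m_{r θ}
  = (0) - (-1/r^2) + (0) - (1/r^2) = 0
R_{rr} = R^r_{r r r} + R^θ_{r θ r} = (0) + (0) = 0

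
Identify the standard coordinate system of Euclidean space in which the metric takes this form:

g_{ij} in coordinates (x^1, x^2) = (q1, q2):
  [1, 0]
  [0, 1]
All components are constant and the metric is the identity, i.e. orthonormal rectilinear coordinates.
Cartesian (2D) coordinates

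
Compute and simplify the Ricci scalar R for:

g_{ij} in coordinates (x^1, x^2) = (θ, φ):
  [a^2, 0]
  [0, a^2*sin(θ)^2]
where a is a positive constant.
Non-zero Christoffel symbols (Γ^k_{ij} = Γ^k_{ji}):
Γ^θ_{φ φ} = -sin(2*θ)/2
Γ^φ_{θ φ} = 1/tan(θ)
Ricci tensor (R_{ij} = R^k_{ikj}): R_{θθ} = 1, R_{θφ} = 0, R_{φφ} = sin(θ)^2
Inverse metric: g^{θθ} = 1/a^2, g^{φφ} = 1/(a^2*sin(θ)^2)
R = g^{ij} R_{ij} = (1/a^2)(1) + (1/(a^2*sin(θ)^2))(sin(θ)^2) = 2/a^2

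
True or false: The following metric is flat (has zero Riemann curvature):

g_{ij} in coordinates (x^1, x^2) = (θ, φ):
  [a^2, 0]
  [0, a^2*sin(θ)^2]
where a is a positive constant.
Non-zero Christoffel symbols:
Γ^θ_{φ φ} = -sin(2*θ)/2
Γ^φ_{θ φ} = 1/tan(θ)
Ricci tensor: R_{θθ} = 1, R_{θφ} = 0, R_{φφ} = sin(θ)^2
The Ricci tensor is non-zero, so the Riemann tensor is non-zero: not flat.
False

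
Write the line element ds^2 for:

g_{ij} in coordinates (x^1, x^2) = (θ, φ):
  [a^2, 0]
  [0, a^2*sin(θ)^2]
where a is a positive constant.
ds^2 = g_{ij} dx^i dx^j; only the non-zero components contribute.
ds^2 = a^2 dθ^2 + a^2*sin(θ)^2 dφ^2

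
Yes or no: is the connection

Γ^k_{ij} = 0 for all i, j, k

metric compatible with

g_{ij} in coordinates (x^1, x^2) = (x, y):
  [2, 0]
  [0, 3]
Using ∇_k g_{ij} = ∂_k g_{ij} - Γ^m_{ki} g_{mj} - Γ^m_{kj} g_{im}:
e.g. ∇_y g_{xx} = (0) - (0) - (0) = 0
Every component ∇_k g_{ij} vanishes: the connection is metric compatible.
Yes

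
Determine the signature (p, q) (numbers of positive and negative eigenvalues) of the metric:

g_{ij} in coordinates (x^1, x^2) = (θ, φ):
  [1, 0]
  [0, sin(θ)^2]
The metric is diagonal, so its eigenvalues are the diagonal entries: 1, sin(θ)^2 (at a generic point, where coordinate-dependent entries are positive).
2 positive, 0 negative.
(2, 0) - Riemannian (positive definite)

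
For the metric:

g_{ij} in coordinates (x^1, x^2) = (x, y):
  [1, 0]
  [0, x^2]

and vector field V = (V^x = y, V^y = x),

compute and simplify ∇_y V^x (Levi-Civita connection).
Non-zero Christoffel symbols:
Γ^x_{y y} = -x
Γ^y_{x y} = 1/x
∇_y V^x = ∂_y V^x + Γ^x_{y j} V^j
  = (1) + (0)(y) + (-x)(x)
  = 1 - x^2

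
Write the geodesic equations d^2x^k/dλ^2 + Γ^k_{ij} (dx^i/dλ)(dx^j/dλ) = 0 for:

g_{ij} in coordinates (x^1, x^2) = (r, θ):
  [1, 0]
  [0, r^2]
Geodesic equation: d^2x^k/dλ^2 + Γ^k_{ij} (dx^i/dλ)(dx^j/dλ) = 0.
Non-zero Christoffel symbols:
Γ^r_{θ θ} = -r
Γ^θ_{r θ} = 1/r
Substituting (the symmetric pair Γ^k_{ij}, Γ^k_{ji} combines into a factor 2):
d^2r/dλ^2 - r (dθ/dλ)^2 = 0
d^2θ/dλ^2 + (2/r) (dr/dλ)(dθ/dλ) = 0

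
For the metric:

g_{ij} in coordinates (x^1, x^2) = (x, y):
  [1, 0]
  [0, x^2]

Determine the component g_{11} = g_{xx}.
With x^1 = x, x^2 = y, g_{11} = g_{xx} is the row-1, column-1 entry of the matrix.
g_{11} = 1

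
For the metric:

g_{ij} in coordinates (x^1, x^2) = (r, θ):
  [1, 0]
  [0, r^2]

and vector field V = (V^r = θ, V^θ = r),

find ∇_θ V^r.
Non-zero Christoffel symbols:
Γ^r_{θ θ} = -r
Γ^θ_{r θ} = 1/r
∇_θ V^r = ∂_θ V^r + Γ^r_{θ j} V^j
  = (1) + (0)(θ) + (-r)(r)
  = 1 - r^2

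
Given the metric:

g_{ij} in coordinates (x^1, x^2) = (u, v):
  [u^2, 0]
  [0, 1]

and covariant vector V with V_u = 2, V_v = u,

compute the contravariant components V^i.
Inverse metric (diagonal): g^{uu} = 1/u^2, g^{vv} = 1
V^i = g^{ij} V_j:
V^u = (1/u^2)(2) + (0)(u) = 2/u^2
V^v = (0)(2) + (1)(u) = u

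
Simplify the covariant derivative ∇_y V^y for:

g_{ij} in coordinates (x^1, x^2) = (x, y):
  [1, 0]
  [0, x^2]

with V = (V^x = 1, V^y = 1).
Non-zero Christoffel symbols:
Γ^x_{y y} = -x
Γ^y_{x y} = 1/x
∇_y V^y = ∂_y V^y + Γ^y_{y j} V^j
  = (0) + (1/x)(1) + (0)(1)
  = 1/x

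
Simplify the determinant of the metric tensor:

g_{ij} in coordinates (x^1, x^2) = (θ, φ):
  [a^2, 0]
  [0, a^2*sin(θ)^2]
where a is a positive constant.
For a 2×2 metric: det(g) = g_{11}·g_{22} - g_{12}·g_{21}
= (a^2)·(a^2*sin(θ)^2) - (0)·(0)
= a^4*sin(θ)^2 - 0
det(g) = a^4*sin(θ)^2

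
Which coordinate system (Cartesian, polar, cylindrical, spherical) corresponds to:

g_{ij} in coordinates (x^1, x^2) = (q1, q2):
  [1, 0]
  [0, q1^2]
The line element ds^2 = dq1^2 + q1^2 dq2^2 is dr^2 + r^2 dθ^2 with q1 = r, q2 = θ.
polar coordinates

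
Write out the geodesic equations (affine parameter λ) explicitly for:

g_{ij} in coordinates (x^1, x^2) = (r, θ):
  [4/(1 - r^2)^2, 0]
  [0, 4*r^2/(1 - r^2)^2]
Geodesic equation: d^2x^k/dλ^2 + Γ^k_{ij} (dx^i/dλ)(dx^j/dλ) = 0.
Non-zero Christoffel symbols:
Γ^r_{r r} = 2*r/(1 - r^2)
Γ^r_{θ θ} = (r^3 + r)/(r^2 - 1)
Γ^θ_{r θ} = (-r^2 - 1)/(r^3 - r)
Substituting (the symmetric pair Γ^k_{ij}, Γ^k_{ji} combines into a factor 2):
d^2r/dλ^2 + (2*r/(1 - r^2)) (dr/dλ)^2 + ((r^3 + r)/(r^2 - 1)) (dθ/dλ)^2 = 0
d^2θ/dλ^2 + ((-2*r^2 - 2)/(r^3 - r)) (dr/dλ)(dθ/dλ) = 0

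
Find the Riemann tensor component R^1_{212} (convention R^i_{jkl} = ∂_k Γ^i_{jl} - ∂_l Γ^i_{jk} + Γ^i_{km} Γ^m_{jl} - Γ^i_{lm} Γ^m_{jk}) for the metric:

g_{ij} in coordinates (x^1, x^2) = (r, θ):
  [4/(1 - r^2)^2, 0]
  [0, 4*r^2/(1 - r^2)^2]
Non-zero Christoffel symbols (Γ^k_{ij} = Γ^k_{ji}):
Γ^r_{r r} = 2*r/(1 - r^2)
Γ^r_{θ θ} = (r^3 + r)/(r^2 - 1)
Γ^θ_{r θ} = (-r^2 - 1)/(r^3 - r)
R^r_{θ r θ} = ∂_r Γ^r_{θ θ} - ∂_θ Γ^r_{θ r} + Γ^r_{r m} Γ^m_{θ θ} - Γ^r_{θ m} Γ^m_{θ r}
  = ((r^4 - 4*r^2 - 1)/(r^2 - 1)^2) - (0) + (-2*r^2*(r^2 + 1)/(r^2 - 1)^2) - (-(r^2 + 1)^2/(r^2 - 1)^2) = -4*r^2/(r^2 - 1)^2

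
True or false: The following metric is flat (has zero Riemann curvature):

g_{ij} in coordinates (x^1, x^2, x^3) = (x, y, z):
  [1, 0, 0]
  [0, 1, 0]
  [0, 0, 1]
All metric components are constant, so every Christoffel symbol vanishes and R^i_{jkl} = 0.
True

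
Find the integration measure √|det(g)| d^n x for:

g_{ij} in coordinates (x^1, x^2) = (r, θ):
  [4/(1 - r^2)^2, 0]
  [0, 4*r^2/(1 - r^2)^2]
det(g) = 16*r^2/(1 - r^2)^4
√|det(g)| = 4*r/(r^2 - 1)^2
Volume element: dV = 4*r/(r^2 - 1)^2 dr dθ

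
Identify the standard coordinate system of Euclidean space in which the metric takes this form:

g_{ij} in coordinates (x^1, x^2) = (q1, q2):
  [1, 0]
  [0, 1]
All components are constant and the metric is the identity, i.e. orthonormal rectilinear coordinates.
Cartesian (2D) coordinates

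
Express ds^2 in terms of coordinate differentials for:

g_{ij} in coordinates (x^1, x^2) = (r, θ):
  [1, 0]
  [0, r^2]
ds^2 = g_{ij} dx^i dx^j; only the non-zero components contribute.
ds^2 = dr^2 + r^2 dθ^2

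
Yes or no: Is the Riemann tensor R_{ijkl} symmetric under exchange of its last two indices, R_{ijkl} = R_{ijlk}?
It is antisymmetric in the last pair: R_{ijkl} = -R_{ijlk}.
No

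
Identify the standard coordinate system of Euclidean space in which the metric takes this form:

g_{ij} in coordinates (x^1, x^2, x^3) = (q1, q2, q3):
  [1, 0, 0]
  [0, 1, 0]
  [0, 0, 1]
All components are constant and the metric is the identity, i.e. orthonormal rectilinear coordinates.
Cartesian (3D) coordinates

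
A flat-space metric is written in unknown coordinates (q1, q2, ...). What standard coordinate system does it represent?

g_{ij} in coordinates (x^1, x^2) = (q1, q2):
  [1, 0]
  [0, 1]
All components are constant and the metric is the identity, i.e. orthonormal rectilinear coordinates.
Cartesian (2D) coordinates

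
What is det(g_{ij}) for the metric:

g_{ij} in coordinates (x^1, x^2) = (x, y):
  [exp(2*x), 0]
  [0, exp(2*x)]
For a 2×2 metric: det(g) = g_{11}·g_{22} - g_{12}·g_{21}
= (exp(2*x))·(exp(2*x)) - (0)·(0)
= exp(4*x) - 0
det(g) = exp(4*x)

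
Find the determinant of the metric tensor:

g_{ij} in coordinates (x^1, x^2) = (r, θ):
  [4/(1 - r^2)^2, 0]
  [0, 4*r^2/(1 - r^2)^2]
For a 2×2 metric: det(g) = g_{11}·g_{22} - g_{12}·g_{21}
= (4/(1 - r^2)^2)·(4*r^2/(1 - r^2)^2) - (0)·(0)
= 16*r^2/(1 - r^2)^4 - 0
det(g) = 16*r^2/(1 - r^2)^4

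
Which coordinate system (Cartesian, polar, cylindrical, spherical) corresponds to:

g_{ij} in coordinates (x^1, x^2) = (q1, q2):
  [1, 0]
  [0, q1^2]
The line element ds^2 = dq1^2 + q1^2 dq2^2 is dr^2 + r^2 dθ^2 with q1 = r, q2 = θ.
polar coordinates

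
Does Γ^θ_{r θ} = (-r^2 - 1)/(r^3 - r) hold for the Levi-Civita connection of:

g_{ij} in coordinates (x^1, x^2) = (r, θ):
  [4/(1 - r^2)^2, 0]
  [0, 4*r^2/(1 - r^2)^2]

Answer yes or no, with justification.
Γ^θ_{r θ} = (1/2) g^{θθ} (∂_r g_{θθ} + ∂_θ g_{θr} - ∂_θ g_{rθ}) = (1/2)((1 - r^2)^2/(4*r^2))((-8*(r^3 + r)/(r^2 - 1)^3) + (0) - (0)) = (-r^2 - 1)/(r^3 - r)
This equals the proposed value (-r^2 - 1)/(r^3 - r).
Yes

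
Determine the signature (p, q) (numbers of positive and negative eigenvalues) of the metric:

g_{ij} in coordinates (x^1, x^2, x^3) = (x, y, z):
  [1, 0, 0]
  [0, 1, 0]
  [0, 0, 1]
The metric is diagonal, so its eigenvalues are the diagonal entries: 1, 1, 1 (at a generic point, where coordinate-dependent entries are positive).
3 positive, 0 negative.
(3, 0) - Riemannian (positive definite)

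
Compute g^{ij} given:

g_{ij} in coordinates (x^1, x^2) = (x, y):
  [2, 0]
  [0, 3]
The metric is diagonal, so g^{ij} is diagonal with entries 1/g_{ii}: diag(1/2, 1/3).
g^{ij}:
  [1/2, 0]
  [0, 1/3]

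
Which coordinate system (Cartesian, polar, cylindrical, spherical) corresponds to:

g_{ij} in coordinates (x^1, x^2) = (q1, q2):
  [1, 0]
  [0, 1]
All components are constant and the metric is the identity, i.e. orthonormal rectilinear coordinates.
Cartesian (2D) coordinates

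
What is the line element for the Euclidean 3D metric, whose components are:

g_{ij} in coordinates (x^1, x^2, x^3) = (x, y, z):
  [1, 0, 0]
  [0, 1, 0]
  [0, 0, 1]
ds^2 = g_{ij} dx^i dx^j; only the non-zero components contribute.
ds^2 = dx^2 + dy^2 + dz^2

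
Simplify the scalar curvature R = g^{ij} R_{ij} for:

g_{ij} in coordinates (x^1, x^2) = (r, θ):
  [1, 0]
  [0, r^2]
Non-zero Christoffel symbols (Γ^k_{ij} = Γ^k_{ji}):
Γ^r_{θ θ} = -r
Γ^θ_{r θ} = 1/r
Ricci tensor (R_{ij} = R^k_{ikj}): R_{rr} = 0, R_{rθ} = 0, R_{θθ} = 0
Inverse metric: g^{rr} = 1, g^{θθ} = 1/r^2
R = g^{ij} R_{ij} = (1)(0) + (1/r^2)(0) = 0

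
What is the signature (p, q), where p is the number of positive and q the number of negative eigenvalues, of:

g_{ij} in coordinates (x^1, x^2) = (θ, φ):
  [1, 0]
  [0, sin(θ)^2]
The metric is diagonal, so its eigenvalues are the diagonal entries: 1, sin(θ)^2 (at a generic point, where coordinate-dependent entries are positive).
2 positive, 0 negative.
(2, 0) - Riemannian (positive definite)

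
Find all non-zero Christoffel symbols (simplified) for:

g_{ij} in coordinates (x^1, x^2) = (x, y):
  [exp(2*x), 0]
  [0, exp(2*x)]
Using Γ^k_{ij} = (1/2) g^{km} (∂_i g_{mj} + ∂_j g_{mi} - ∂_m g_{ij}); the metric is diagonal, so only the m = k term contributes.
Non-zero symbols (using the symmetry Γ^k_{ij} = Γ^k_{ji}):
Γ^x_{x x} = (1/2) g^{xx} (∂_x g_{xx} + ∂_x g_{xx} - ∂_x g_{xx}) = (1/2)(exp(-2*x))((2*exp(2*x)) + (2*exp(2*x)) - (2*exp(2*x))) = 1
Γ^x_{y y} = (1/2) g^{xx} (∂_y g_{xy} + ∂_y g_{xy} - ∂_x g_{yy}) = (1/2)(exp(-2*x))((0) + (0) - (2*exp(2*x))) = -1
Γ^y_{x y} = (1/2) g^{yy} (∂_x g_{yy} + ∂_y g_{yx} - ∂_y g_{xy}) = (1/2)(exp(-2*x))((2*exp(2*x)) + (0) - (0)) = 1
All other Christoffel symbols are zero.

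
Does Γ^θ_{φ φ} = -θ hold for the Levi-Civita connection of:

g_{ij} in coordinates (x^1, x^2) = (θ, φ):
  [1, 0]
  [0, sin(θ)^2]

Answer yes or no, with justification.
Γ^θ_{φ φ} = (1/2) g^{θθ} (∂_φ g_{θφ} + ∂_φ g_{θφ} - ∂_θ g_{φφ}) = (1/2)(1)((0) + (0) - (sin(2*θ))) = -sin(2*θ)/2
This differs from the proposed value -θ.
No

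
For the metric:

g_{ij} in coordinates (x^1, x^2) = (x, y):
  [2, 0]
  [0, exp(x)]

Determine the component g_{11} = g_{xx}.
With x^1 = x, x^2 = y, g_{11} = g_{xx} is the row-1, column-1 entry of the matrix.
g_{11} = 2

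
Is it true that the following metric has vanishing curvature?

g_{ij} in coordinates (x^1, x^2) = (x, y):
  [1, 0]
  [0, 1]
All metric components are constant, so every Christoffel symbol vanishes and R^i_{jkl} = 0.
Yes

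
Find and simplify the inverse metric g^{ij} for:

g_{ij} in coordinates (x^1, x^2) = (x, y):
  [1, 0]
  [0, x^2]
The metric is diagonal, so g^{ij} is diagonal with entries 1/g_{ii}: diag(1, 1/(x^2)).
g^{ij}:
  [1, 0]
  [0, 1/x^2]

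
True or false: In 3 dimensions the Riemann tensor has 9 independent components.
n^2(n^2-1)/12 = 9·8/12 = 6 independent components for n = 3.
False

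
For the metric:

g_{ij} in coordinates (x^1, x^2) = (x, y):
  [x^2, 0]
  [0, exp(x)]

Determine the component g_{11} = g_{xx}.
With x^1 = x, x^2 = y, g_{11} = g_{xx} is the row-1, column-1 entry of the matrix.
g_{11} = x^2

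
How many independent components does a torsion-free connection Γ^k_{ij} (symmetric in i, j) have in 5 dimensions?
Γ^k_{ij} has n choices for the upper index and n(n+1)/2 independent symmetric lower index pairs.
Total = 5 × 5×6/2 = 5 × 15 = 75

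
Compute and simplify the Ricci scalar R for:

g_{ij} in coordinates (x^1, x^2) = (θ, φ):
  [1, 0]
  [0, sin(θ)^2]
Non-zero Christoffel symbols (Γ^k_{ij} = Γ^k_{ji}):
Γ^θ_{φ φ} = -sin(2*θ)/2
Γ^φ_{θ φ} = 1/tan(θ)
Ricci tensor (R_{ij} = R^k_{ikj}): R_{θθ} = 1, R_{θφ} = 0, R_{φφ} = sin(θ)^2
Inverse metric: g^{θθ} = 1, g^{φφ} = 1/sin(θ)^2
R = g^{ij} R_{ij} = (1)(1) + (1/sin(θ)^2)(sin(θ)^2) = 2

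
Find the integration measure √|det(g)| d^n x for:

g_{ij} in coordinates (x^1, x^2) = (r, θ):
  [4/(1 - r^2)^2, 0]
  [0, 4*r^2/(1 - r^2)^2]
det(g) = 16*r^2/(1 - r^2)^4
√|det(g)| = 4*r/(r^2 - 1)^2
Volume element: dV = 4*r/(r^2 - 1)^2 dr dθ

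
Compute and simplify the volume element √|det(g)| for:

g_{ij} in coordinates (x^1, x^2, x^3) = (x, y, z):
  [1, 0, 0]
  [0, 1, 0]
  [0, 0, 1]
det(g) = 1
√|det(g)| = 1
Volume element: dV = 1 dx dy dz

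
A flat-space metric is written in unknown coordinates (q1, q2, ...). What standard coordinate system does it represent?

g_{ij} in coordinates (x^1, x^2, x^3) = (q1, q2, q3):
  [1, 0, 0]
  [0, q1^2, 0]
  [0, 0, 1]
The line element ds^2 = dq1^2 + q1^2 dq2^2 + dq3^2 is dr^2 + r^2 dθ^2 + dz^2 with q1 = r, q2 = θ, q3 = z.
cylindrical coordinates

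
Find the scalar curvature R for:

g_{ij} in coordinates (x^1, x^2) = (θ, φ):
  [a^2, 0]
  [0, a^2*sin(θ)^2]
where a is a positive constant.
Non-zero Christoffel symbols (Γ^k_{ij} = Γ^k_{ji}):
Γ^θ_{φ φ} = -sin(2*θ)/2
Γ^φ_{θ φ} = 1/tan(θ)
Ricci tensor (R_{ij} = R^k_{ikj}): R_{θθ} = 1, R_{θφ} = 0, R_{φφ} = sin(θ)^2
Inverse metric: g^{θθ} = 1/a^2, g^{φφ} = 1/(a^2*sin(θ)^2)
R = g^{ij} R_{ij} = (1/a^2)(1) + (1/(a^2*sin(θ)^2))(sin(θ)^2) = 2/a^2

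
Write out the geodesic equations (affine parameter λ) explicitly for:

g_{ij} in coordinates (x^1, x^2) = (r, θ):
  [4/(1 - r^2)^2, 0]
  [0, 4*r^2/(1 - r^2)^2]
Geodesic equation: d^2x^k/dλ^2 + Γ^k_{ij} (dx^i/dλ)(dx^j/dλ) = 0.
Non-zero Christoffel symbols:
Γ^r_{r r} = 2*r/(1 - r^2)
Γ^r_{θ θ} = (r^3 + r)/(r^2 - 1)
Γ^θ_{r θ} = (-r^2 - 1)/(r^3 - r)
Substituting (the symmetric pair Γ^k_{ij}, Γ^k_{ji} combines into a factor 2):
d^2r/dλ^2 + (2*r/(1 - r^2)) (dr/dλ)^2 + ((r^3 + r)/(r^2 - 1)) (dθ/dλ)^2 = 0
d^2θ/dλ^2 + ((-2*r^2 - 2)/(r^3 - r)) (dr/dλ)(dθ/dλ) = 0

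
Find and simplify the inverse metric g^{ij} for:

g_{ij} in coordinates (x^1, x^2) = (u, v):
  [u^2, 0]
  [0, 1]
The metric is diagonal, so g^{ij} is diagonal with entries 1/g_{ii}: diag(1/(u^2), 1).
g^{ij}:
  [1/u^2, 0]
  [0, 1]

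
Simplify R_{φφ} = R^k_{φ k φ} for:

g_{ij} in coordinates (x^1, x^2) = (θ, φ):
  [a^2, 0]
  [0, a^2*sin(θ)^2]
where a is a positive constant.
Non-zero Christoffel symbols (Γ^k_{ij} = Γ^k_{ji}):
Γ^θ_{φ φ} = -sin(2*θ)/2
Γ^φ_{θ φ} = 1/tan(θ)
R^θ_{φ θ φ} = ∂_θ Γ^θ_{φ φ} - ∂_φ Γ^θ_{φ θ} + Γ^θ_{θ m} Γ^m_{φ φ} - Γ^θ_{φ m} Γ^m_{φ θ}
  = (-cos(2*θ)) - (0) + (0) - (-cos(θ)^2) = sin(θ)^2
R^φ_{φ φ φ} = 0 (a repeated index in an antisymmetric pair)
R_{φφ} = R^θ_{φ θ φ} + R^φ_{φ φ φ} = (sin(θ)^2) + (0) = sin(θ)^2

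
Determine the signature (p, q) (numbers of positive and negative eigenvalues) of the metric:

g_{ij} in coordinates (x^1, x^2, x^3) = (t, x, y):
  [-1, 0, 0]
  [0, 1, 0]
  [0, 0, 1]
The metric is diagonal, so its eigenvalues are the diagonal entries: -1, 1, 1 (at a generic point, where coordinate-dependent entries are positive).
2 positive, 1 negative.
(2, 1) - Lorentzian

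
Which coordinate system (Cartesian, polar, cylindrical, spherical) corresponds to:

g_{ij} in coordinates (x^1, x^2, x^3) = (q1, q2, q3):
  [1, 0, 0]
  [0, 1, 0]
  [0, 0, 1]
All components are constant and the metric is the identity, i.e. orthonormal rectilinear coordinates.
Cartesian (3D) coordinates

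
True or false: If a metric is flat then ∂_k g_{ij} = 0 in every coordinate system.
Flatness means R^i_{jkl} = 0; the components can still vary, e.g. the flat plane in polar coordinates has g_{θθ} = r^2.
False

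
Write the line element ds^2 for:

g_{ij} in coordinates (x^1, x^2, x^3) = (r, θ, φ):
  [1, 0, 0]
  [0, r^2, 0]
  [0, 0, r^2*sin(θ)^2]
ds^2 = g_{ij} dx^i dx^j; only the non-zero components contribute.
ds^2 = dr^2 + r^2 dθ^2 + r^2*sin(θ)^2 dφ^2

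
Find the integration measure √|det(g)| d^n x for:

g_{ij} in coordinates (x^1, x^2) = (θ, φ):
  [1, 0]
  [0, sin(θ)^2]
det(g) = sin(θ)^2
√|det(g)| = sin(θ) (taking 0 < θ < π so that |sin(θ)| = sin(θ))
Volume element: dV = sin(θ) dθ dφ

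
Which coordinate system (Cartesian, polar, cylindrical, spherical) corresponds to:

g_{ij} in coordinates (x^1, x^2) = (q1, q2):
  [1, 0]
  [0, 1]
All components are constant and the metric is the identity, i.e. orthonormal rectilinear coordinates.
Cartesian (2D) coordinates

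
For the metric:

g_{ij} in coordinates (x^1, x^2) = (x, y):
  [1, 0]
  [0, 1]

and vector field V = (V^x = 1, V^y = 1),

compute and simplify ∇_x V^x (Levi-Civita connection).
All Christoffel symbols are zero.
∇_x V^x = ∂_x V^x + Γ^x_{x j} V^j
  = (0) + (0)(1) + (0)(1)
  = 0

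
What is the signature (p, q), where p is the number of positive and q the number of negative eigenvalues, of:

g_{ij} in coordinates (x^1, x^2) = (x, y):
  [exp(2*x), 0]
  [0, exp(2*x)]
The metric is diagonal, so its eigenvalues are the diagonal entries: exp(2*x), exp(2*x) (at a generic point, where coordinate-dependent entries are positive).
2 positive, 0 negative.
(2, 0) - Riemannian (positive definite)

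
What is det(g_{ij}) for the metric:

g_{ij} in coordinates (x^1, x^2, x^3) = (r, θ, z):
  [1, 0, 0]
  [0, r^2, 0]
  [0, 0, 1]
Diagonal metric: det(g) = g_{11}·g_{22}·g_{33}
= (1)·(r^2)·(1)
det(g) = r^2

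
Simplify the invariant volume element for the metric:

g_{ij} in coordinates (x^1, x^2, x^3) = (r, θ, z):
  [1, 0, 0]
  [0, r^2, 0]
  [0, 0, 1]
det(g) = r^2
√|det(g)| = r
Volume element: dV = r dr dθ dz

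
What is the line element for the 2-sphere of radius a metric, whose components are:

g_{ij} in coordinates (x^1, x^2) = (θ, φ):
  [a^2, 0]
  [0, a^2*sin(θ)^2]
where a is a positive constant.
ds^2 = g_{ij} dx^i dx^j; only the non-zero components contribute.
ds^2 = a^2 dθ^2 + a^2*sin(θ)^2 dφ^2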